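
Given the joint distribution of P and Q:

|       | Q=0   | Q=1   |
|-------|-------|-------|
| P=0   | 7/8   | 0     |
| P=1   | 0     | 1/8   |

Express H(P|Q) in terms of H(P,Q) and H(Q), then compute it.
H(P|Q) = H(P,Q) - H(Q)

Marginal P(Q) (column sums):
  P(Q=0) = 7/8 + 0 = 7/8
  P(Q=1) = 0 + 1/8 = 1/8

H(P,Q) = -[(7/8)·log₂(7/8) + (1/8)·log₂(1/8)]
  = 0.1686 + 0.3750
  = 0.5436 bits
H(Q) = -[(7/8)·log₂(7/8) + (1/8)·log₂(1/8)]
  = 0.1686 + 0.3750
  = 0.5436 bits

H(P|Q) = 0.5436 - 0.5436 = 0.0000 bits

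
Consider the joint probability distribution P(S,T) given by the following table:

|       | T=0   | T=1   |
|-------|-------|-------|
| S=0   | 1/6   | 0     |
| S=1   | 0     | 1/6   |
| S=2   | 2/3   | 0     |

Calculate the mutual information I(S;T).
Marginal P(S) (row sums):
  P(S=0) = 1/6 + 0 = 1/6
  P(S=1) = 0 + 1/6 = 1/6
  P(S=2) = 2/3 + 0 = 2/3
Marginal P(T) (column sums):
  P(T=0) = 1/6 + 0 + 2/3 = 5/6
  P(T=1) = 0 + 1/6 + 0 = 1/6

H(S) = -[(1/6)·log₂(1/6) + (1/6)·log₂(1/6) + (2/3)·log₂(2/3)]
  = 0.4308 + 0.4308 + 0.3900
  = 1.2516 bits
H(T) = -[(5/6)·log₂(5/6) + (1/6)·log₂(1/6)]
  = 0.2192 + 0.4308
  = 0.6500 bits
H(S,T) = -[(1/6)·log₂(1/6) + (1/6)·log₂(1/6) + (2/3)·log₂(2/3)]
  = 0.4308 + 0.4308 + 0.3900
  = 1.2516 bits

I(S;T) = H(S) + H(T) - H(S,T)
  = 1.2516 + 0.6500 - 1.2516
  = 0.6500 bits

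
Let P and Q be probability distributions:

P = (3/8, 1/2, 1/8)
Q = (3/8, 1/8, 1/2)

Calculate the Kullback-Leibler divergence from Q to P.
D(P||Q) = Σ P(i) log₂(P(i)/Q(i))
  i=0: (3/8) × log₂((3/8)/(3/8)) = (3/8) × log₂(1) = 0.0000
  i=1: (1/2) × log₂((1/2)/(1/8)) = (1/2) × log₂(4) = 1.0000
  i=2: (1/8) × log₂((1/8)/(1/2)) = (1/8) × log₂(1/4) = -0.2500
D(P||Q) = 0.0000 + 1.0000 - 0.2500
  = 0.7500 bits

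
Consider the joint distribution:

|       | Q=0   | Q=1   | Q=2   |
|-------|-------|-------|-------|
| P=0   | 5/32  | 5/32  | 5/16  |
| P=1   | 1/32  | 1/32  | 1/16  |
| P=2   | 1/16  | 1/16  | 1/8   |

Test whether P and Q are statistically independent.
Marginal P(P) (row sums):
  P(P=0) = 5/32 + 5/32 + 5/16 = 5/8
  P(P=1) = 1/32 + 1/32 + 1/16 = 1/8
  P(P=2) = 1/16 + 1/16 + 1/8 = 1/4
Marginal P(Q) (column sums):
  P(Q=0) = 5/32 + 1/32 + 1/16 = 1/4
  P(Q=1) = 5/32 + 1/32 + 1/16 = 1/4
  P(Q=2) = 5/16 + 1/16 + 1/8 = 1/2

P and Q are independent iff P(P=i,Q=j) = P(P=i)·P(Q=j) for every cell.
  P(P=0)·P(Q=0) = 5/8 × 1/4 = 5/32 = P(P=0,Q=0) ✓
  P(P=0)·P(Q=1) = 5/8 × 1/4 = 5/32 = P(P=0,Q=1) ✓
  P(P=0)·P(Q=2) = 5/8 × 1/2 = 5/16 = P(P=0,Q=2) ✓
  P(P=1)·P(Q=0) = 1/8 × 1/4 = 1/32 = P(P=1,Q=0) ✓
  P(P=1)·P(Q=1) = 1/8 × 1/4 = 1/32 = P(P=1,Q=1) ✓
  P(P=1)·P(Q=2) = 1/8 × 1/2 = 1/16 = P(P=1,Q=2) ✓
  P(P=2)·P(Q=0) = 1/4 × 1/4 = 1/16 = P(P=2,Q=0) ✓
  P(P=2)·P(Q=1) = 1/4 × 1/4 = 1/16 = P(P=2,Q=1) ✓
  P(P=2)·P(Q=2) = 1/4 × 1/2 = 1/8 = P(P=2,Q=2) ✓

Yes, P and Q are independent: every cell factors, so I(P;Q) = 0 bits.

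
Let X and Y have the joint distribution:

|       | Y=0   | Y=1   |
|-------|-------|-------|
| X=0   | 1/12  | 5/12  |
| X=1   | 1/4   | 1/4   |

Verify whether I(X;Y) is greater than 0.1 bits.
Marginal P(X) (row sums):
  P(X=0) = 1/12 + 5/12 = 1/2
  P(X=1) = 1/4 + 1/4 = 1/2
Marginal P(Y) (column sums):
  P(Y=0) = 1/12 + 1/4 = 1/3
  P(Y=1) = 5/12 + 1/4 = 2/3

H(X) = -[(1/2)·log₂(1/2) + (1/2)·log₂(1/2)]
  = 0.5000 + 0.5000
  = 1.0000 bits
H(Y) = -[(1/3)·log₂(1/3) + (2/3)·log₂(2/3)]
  = 0.5283 + 0.3900
  = 0.9183 bits
H(X,Y) = -[(1/12)·log₂(1/12) + (5/12)·log₂(5/12) + (1/4)·log₂(1/4) + (1/4)·log₂(1/4)]
  = 0.2987 + 0.5263 + 0.5000 + 0.5000
  = 1.8250 bits

I(X;Y) = H(X) + H(Y) - H(X,Y)
  = 1.0000 + 0.9183 - 1.8250
  = 0.0933 bits

No. I(X;Y) = 0.0933 bits, which is ≤ 0.1 bits.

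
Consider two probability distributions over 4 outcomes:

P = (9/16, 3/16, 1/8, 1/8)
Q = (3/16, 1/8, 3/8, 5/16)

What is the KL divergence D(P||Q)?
D(P||Q) = Σ P(i) log₂(P(i)/Q(i))
  i=0: (9/16) × log₂((9/16)/(3/16)) = (9/16) × log₂(3) = 0.8915
  i=1: (3/16) × log₂((3/16)/(1/8)) = (3/16) × log₂(3/2) = 0.1097
  i=2: (1/8) × log₂((1/8)/(3/8)) = (1/8) × log₂(1/3) = -0.1981
  i=3: (1/8) × log₂((1/8)/(5/16)) = (1/8) × log₂(2/5) = -0.1652
D(P||Q) = 0.8915 + 0.1097 - 0.1981 - 0.1652
  = 0.6379 bits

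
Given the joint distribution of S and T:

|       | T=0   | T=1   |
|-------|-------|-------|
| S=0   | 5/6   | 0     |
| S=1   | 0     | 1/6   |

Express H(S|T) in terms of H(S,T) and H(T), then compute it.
H(S|T) = H(S,T) - H(T)

Marginal P(T) (column sums):
  P(T=0) = 5/6 + 0 = 5/6
  P(T=1) = 0 + 1/6 = 1/6

H(S,T) = -[(5/6)·log₂(5/6) + (1/6)·log₂(1/6)]
  = 0.2192 + 0.4308
  = 0.6500 bits
H(T) = -[(5/6)·log₂(5/6) + (1/6)·log₂(1/6)]
  = 0.2192 + 0.4308
  = 0.6500 bits

H(S|T) = 0.6500 - 0.6500 = 0.0000 bits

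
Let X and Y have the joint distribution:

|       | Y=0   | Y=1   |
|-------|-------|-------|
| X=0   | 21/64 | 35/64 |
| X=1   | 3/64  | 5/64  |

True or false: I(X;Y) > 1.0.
Marginal P(X) (row sums):
  P(X=0) = 21/64 + 35/64 = 7/8
  P(X=1) = 3/64 + 5/64 = 1/8
Marginal P(Y) (column sums):
  P(Y=0) = 21/64 + 3/64 = 3/8
  P(Y=1) = 35/64 + 5/64 = 5/8

H(X) = -[(7/8)·log₂(7/8) + (1/8)·log₂(1/8)]
  = 0.1686 + 0.3750
  = 0.5436 bits
H(Y) = -[(3/8)·log₂(3/8) + (5/8)·log₂(5/8)]
  = 0.5306 + 0.4238
  = 0.9544 bits
H(X,Y) = -[(21/64)·log₂(21/64) + (35/64)·log₂(35/64) + (3/64)·log₂(3/64) + (5/64)·log₂(5/64)]
  = 0.5275 + 0.4762 + 0.2070 + 0.2873
  = 1.4980 bits

I(X;Y) = H(X) + H(Y) - H(X,Y)
  = 0.5436 + 0.9544 - 1.4980
  = 0.0000 bits

False. I(X;Y) = 0.0000 bits, which is ≤ 1.0 bits.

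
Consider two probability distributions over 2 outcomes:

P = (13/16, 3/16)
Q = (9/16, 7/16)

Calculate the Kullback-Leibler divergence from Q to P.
D(P||Q) = Σ P(i) log₂(P(i)/Q(i))
  i=0: (13/16) × log₂((13/16)/(9/16)) = (13/16) × log₂(13/9) = 0.4310
  i=1: (3/16) × log₂((3/16)/(7/16)) = (3/16) × log₂(3/7) = -0.2292
D(P||Q) = 0.4310 - 0.2292
  = 0.2018 bits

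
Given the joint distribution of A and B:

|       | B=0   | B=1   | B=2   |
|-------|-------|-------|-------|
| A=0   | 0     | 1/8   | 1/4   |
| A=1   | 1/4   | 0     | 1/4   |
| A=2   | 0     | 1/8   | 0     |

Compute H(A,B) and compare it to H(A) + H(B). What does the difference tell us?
Marginal P(A) (row sums):
  P(A=0) = 0 + 1/8 + 1/4 = 3/8
  P(A=1) = 1/4 + 0 + 1/4 = 1/2
  P(A=2) = 0 + 1/8 + 0 = 1/8
Marginal P(B) (column sums):
  P(B=0) = 0 + 1/4 + 0 = 1/4
  P(B=1) = 1/8 + 0 + 1/8 = 1/4
  P(B=2) = 1/4 + 1/4 + 0 = 1/2

H(A,B) = -[(1/8)·log₂(1/8) + (1/4)·log₂(1/4) + (1/4)·log₂(1/4) + (1/4)·log₂(1/4) + (1/8)·log₂(1/8)]
  = 0.3750 + 0.5000 + 0.5000 + 0.5000 + 0.3750
  = 2.2500 bits
H(A) = -[(3/8)·log₂(3/8) + (1/2)·log₂(1/2) + (1/8)·log₂(1/8)]
  = 0.5306 + 0.5000 + 0.3750
  = 1.4056 bits
H(B) = -[(1/4)·log₂(1/4) + (1/4)·log₂(1/4) + (1/2)·log₂(1/2)]
  = 0.5000 + 0.5000 + 0.5000
  = 1.5000 bits

H(A) + H(B) = 1.4056 + 1.5000 = 2.9056 bits
Difference: H(A) + H(B) - H(A,B) = 2.9056 - 2.2500 = 0.6556 bits = I(A;B)

The difference is the mutual information; it is positive here, so A and B are dependent (knowing one reduces uncertainty about the other by 0.6556 bits).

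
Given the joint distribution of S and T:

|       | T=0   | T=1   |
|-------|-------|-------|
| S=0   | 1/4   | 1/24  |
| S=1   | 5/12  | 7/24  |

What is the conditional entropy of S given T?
Marginal P(T) (column sums):
  P(T=0) = 1/4 + 5/12 = 2/3
  P(T=1) = 1/24 + 7/24 = 1/3

H(S|T) = -Σ P(S,T)·log₂ P(S|T), where P(S|T) = P(S,T) / P(T)
  (S=0,T=0): P(S|T) = (1/4)/(2/3) = 3/8;  -(1/4)·log₂(3/8) = 0.3538
  (S=0,T=1): P(S|T) = (1/24)/(1/3) = 1/8;  -(1/24)·log₂(1/8) = 0.1250
  (S=1,T=0): P(S|T) = (5/12)/(2/3) = 5/8;  -(5/12)·log₂(5/8) = 0.2825
  (S=1,T=1): P(S|T) = (7/24)/(1/3) = 7/8;  -(7/24)·log₂(7/8) = 0.0562
H(S|T) = 0.3538 + 0.1250 + 0.2825 + 0.0562
  = 0.8175 bits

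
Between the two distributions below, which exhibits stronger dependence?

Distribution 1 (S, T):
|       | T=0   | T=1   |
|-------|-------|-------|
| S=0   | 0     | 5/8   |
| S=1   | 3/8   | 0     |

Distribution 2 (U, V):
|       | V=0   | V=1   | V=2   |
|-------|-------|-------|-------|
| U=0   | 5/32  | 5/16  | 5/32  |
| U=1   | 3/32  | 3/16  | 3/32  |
Distribution 1 (S, T):
Marginal P(S) (row sums):
  P(S=0) = 0 + 5/8 = 5/8
  P(S=1) = 3/8 + 0 = 3/8
Marginal P(T) (column sums):
  P(T=0) = 0 + 3/8 = 3/8
  P(T=1) = 5/8 + 0 = 5/8

H(S) = -[(5/8)·log₂(5/8) + (3/8)·log₂(3/8)]
  = 0.4238 + 0.5306
  = 0.9544 bits
H(T) = -[(3/8)·log₂(3/8) + (5/8)·log₂(5/8)]
  = 0.5306 + 0.4238
  = 0.9544 bits
H(S,T) = -[(5/8)·log₂(5/8) + (3/8)·log₂(3/8)]
  = 0.4238 + 0.5306
  = 0.9544 bits

I(S;T) = H(S) + H(T) - H(S,T)
  = 0.9544 + 0.9544 - 0.9544
  = 0.9544 bits

Distribution 2 (U, V):
Marginal P(U) (row sums):
  P(U=0) = 5/32 + 5/16 + 5/32 = 5/8
  P(U=1) = 3/32 + 3/16 + 3/32 = 3/8
Marginal P(V) (column sums):
  P(V=0) = 5/32 + 3/32 = 1/4
  P(V=1) = 5/16 + 3/16 = 1/2
  P(V=2) = 5/32 + 3/32 = 1/4

H(U) = -[(5/8)·log₂(5/8) + (3/8)·log₂(3/8)]
  = 0.4238 + 0.5306
  = 0.9544 bits
H(V) = -[(1/4)·log₂(1/4) + (1/2)·log₂(1/2) + (1/4)·log₂(1/4)]
  = 0.5000 + 0.5000 + 0.5000
  = 1.5000 bits
H(U,V) = -[(5/32)·log₂(5/32) + (5/16)·log₂(5/16) + (5/32)·log₂(5/32) + (3/32)·log₂(3/32) + (3/16)·log₂(3/16) + (3/32)·log₂(3/32)]
  = 0.4184 + 0.5244 + 0.4184 + 0.3202 + 0.4528 + 0.3202
  = 2.4544 bits

I(U;V) = H(U) + H(V) - H(U,V)
  = 0.9544 + 1.5000 - 2.4544
  = 0.0000 bits

I(S;T) = 0.9544 bits > I(U;V) = 0.0000 bits, so (S, T) has the higher mutual information (stronger dependence).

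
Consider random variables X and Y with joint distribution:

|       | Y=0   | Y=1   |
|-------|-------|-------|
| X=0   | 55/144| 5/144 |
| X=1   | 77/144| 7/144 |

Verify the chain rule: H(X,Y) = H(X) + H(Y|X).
Left side:
H(X,Y) = -[(55/144)·log₂(55/144) + (5/144)·log₂(5/144) + (77/144)·log₂(77/144) + (7/144)·log₂(7/144)]
  = 0.5304 + 0.1683 + 0.4829 + 0.2121
  = 1.3937 bits

Right side:
Marginal P(X) (row sums):
  P(X=0) = 55/144 + 5/144 = 5/12
  P(X=1) = 77/144 + 7/144 = 7/12
H(X) = -[(5/12)·log₂(5/12) + (7/12)·log₂(7/12)]
  = 0.5263 + 0.4536
  = 0.9799 bits
H(Y|X) = -Σ P(X,Y)·log₂ P(Y|X), where P(Y|X) = P(X,Y) / P(X)
  (X=0,Y=0): P(Y|X) = (55/144)/(5/12) = 11/12;  -(55/144)·log₂(11/12) = 0.0479
  (X=0,Y=1): P(Y|X) = (5/144)/(5/12) = 1/12;  -(5/144)·log₂(1/12) = 0.1245
  (X=1,Y=0): P(Y|X) = (77/144)/(7/12) = 11/12;  -(77/144)·log₂(11/12) = 0.0671
  (X=1,Y=1): P(Y|X) = (7/144)/(7/12) = 1/12;  -(7/144)·log₂(1/12) = 0.1743
H(Y|X) = 0.0479 + 0.1245 + 0.0671 + 0.1743
  = 0.4138 bits
H(X) + H(Y|X) = 0.9799 + 0.4138 = 1.3937 bits

Both sides equal 1.3937 bits, so the chain rule holds ✓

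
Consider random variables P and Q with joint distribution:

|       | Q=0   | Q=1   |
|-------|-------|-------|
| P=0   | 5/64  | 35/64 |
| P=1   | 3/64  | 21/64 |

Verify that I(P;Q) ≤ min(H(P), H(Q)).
Marginal P(P) (row sums):
  P(P=0) = 5/64 + 35/64 = 5/8
  P(P=1) = 3/64 + 21/64 = 3/8
Marginal P(Q) (column sums):
  P(Q=0) = 5/64 + 3/64 = 1/8
  P(Q=1) = 35/64 + 21/64 = 7/8

H(P) = -[(5/8)·log₂(5/8) + (3/8)·log₂(3/8)]
  = 0.4238 + 0.5306
  = 0.9544 bits
H(Q) = -[(1/8)·log₂(1/8) + (7/8)·log₂(7/8)]
  = 0.3750 + 0.1686
  = 0.5436 bits
H(P,Q) = -[(5/64)·log₂(5/64) + (35/64)·log₂(35/64) + (3/64)·log₂(3/64) + (21/64)·log₂(21/64)]
  = 0.2873 + 0.4762 + 0.2070 + 0.5275
  = 1.4980 bits

I(P;Q) = H(P) + H(Q) - H(P,Q)
  = 0.9544 + 0.5436 - 1.4980
  = 0.0000 bits

min(H(P), H(Q)) = min(0.9544, 0.5436) = 0.5436 bits
Since 0.0000 ≤ 0.5436, the bound is satisfied ✓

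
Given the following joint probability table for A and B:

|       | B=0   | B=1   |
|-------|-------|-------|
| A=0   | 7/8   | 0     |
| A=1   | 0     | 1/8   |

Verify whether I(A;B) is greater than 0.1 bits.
Marginal P(A) (row sums):
  P(A=0) = 7/8 + 0 = 7/8
  P(A=1) = 0 + 1/8 = 1/8
Marginal P(B) (column sums):
  P(B=0) = 7/8 + 0 = 7/8
  P(B=1) = 0 + 1/8 = 1/8

H(A) = -[(7/8)·log₂(7/8) + (1/8)·log₂(1/8)]
  = 0.1686 + 0.3750
  = 0.5436 bits
H(B) = -[(7/8)·log₂(7/8) + (1/8)·log₂(1/8)]
  = 0.1686 + 0.3750
  = 0.5436 bits
H(A,B) = -[(7/8)·log₂(7/8) + (1/8)·log₂(1/8)]
  = 0.1686 + 0.3750
  = 0.5436 bits

I(A;B) = H(A) + H(B) - H(A,B)
  = 0.5436 + 0.5436 - 0.5436
  = 0.5436 bits

Yes. I(A;B) = 0.5436 bits, which is > 0.1 bits.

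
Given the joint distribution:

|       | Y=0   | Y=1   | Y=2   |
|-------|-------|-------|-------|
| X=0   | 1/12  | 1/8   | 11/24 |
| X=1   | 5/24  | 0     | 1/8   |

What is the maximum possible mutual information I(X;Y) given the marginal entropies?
The upper bound on mutual information is I(X;Y) ≤ min(H(X), H(Y)).

Marginal P(X) (row sums):
  P(X=0) = 1/12 + 1/8 + 11/24 = 2/3
  P(X=1) = 5/24 + 0 + 1/8 = 1/3
Marginal P(Y) (column sums):
  P(Y=0) = 1/12 + 5/24 = 7/24
  P(Y=1) = 1/8 + 0 = 1/8
  P(Y=2) = 11/24 + 1/8 = 7/12

H(X) = -[(2/3)·log₂(2/3) + (1/3)·log₂(1/3)]
  = 0.3900 + 0.5283
  = 0.9183 bits
H(Y) = -[(7/24)·log₂(7/24) + (1/8)·log₂(1/8) + (7/12)·log₂(7/12)]
  = 0.5185 + 0.3750 + 0.4536
  = 1.3471 bits

Maximum possible I(X;Y) = min(0.9183, 1.3471) = 0.9183 bits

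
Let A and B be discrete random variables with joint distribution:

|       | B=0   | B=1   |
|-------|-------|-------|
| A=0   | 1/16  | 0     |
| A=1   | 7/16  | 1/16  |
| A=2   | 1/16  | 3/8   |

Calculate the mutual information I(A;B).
Marginal P(A) (row sums):
  P(A=0) = 1/16 + 0 = 1/16
  P(A=1) = 7/16 + 1/16 = 1/2
  P(A=2) = 1/16 + 3/8 = 7/16
Marginal P(B) (column sums):
  P(B=0) = 1/16 + 7/16 + 1/16 = 9/16
  P(B=1) = 0 + 1/16 + 3/8 = 7/16

H(A) = -[(1/16)·log₂(1/16) + (1/2)·log₂(1/2) + (7/16)·log₂(7/16)]
  = 0.2500 + 0.5000 + 0.5218
  = 1.2718 bits
H(B) = -[(9/16)·log₂(9/16) + (7/16)·log₂(7/16)]
  = 0.4669 + 0.5218
  = 0.9887 bits
H(A,B) = -[(1/16)·log₂(1/16) + (7/16)·log₂(7/16) + (1/16)·log₂(1/16) + (1/16)·log₂(1/16) + (3/8)·log₂(3/8)]
  = 0.2500 + 0.5218 + 0.2500 + 0.2500 + 0.5306
  = 1.8024 bits

I(A;B) = H(A) + H(B) - H(A,B)
  = 1.2718 + 0.9887 - 1.8024
  = 0.4581 bits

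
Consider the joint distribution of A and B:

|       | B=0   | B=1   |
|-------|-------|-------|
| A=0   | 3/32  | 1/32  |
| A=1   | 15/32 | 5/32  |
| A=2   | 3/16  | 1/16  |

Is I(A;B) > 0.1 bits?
Marginal P(A) (row sums):
  P(A=0) = 3/32 + 1/32 = 1/8
  P(A=1) = 15/32 + 5/32 = 5/8
  P(A=2) = 3/16 + 1/16 = 1/4
Marginal P(B) (column sums):
  P(B=0) = 3/32 + 15/32 + 3/16 = 3/4
  P(B=1) = 1/32 + 5/32 + 1/16 = 1/4

H(A) = -[(1/8)·log₂(1/8) + (5/8)·log₂(5/8) + (1/4)·log₂(1/4)]
  = 0.3750 + 0.4238 + 0.5000
  = 1.2988 bits
H(B) = -[(3/4)·log₂(3/4) + (1/4)·log₂(1/4)]
  = 0.3113 + 0.5000
  = 0.8113 bits
H(A,B) = -[(3/32)·log₂(3/32) + (1/32)·log₂(1/32) + (15/32)·log₂(15/32) + (5/32)·log₂(5/32) + (3/16)·log₂(3/16) + (1/16)·log₂(1/16)]
  = 0.3202 + 0.1563 + 0.5124 + 0.4184 + 0.4528 + 0.2500
  = 2.1101 bits

I(A;B) = H(A) + H(B) - H(A,B)
  = 1.2988 + 0.8113 - 2.1101
  = 0.0000 bits

No. I(A;B) = 0.0000 bits, which is ≤ 0.1 bits.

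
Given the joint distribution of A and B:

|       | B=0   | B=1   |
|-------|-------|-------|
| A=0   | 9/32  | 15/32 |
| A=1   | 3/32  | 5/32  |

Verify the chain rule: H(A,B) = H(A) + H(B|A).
Left side:
H(A,B) = -[(9/32)·log₂(9/32) + (15/32)·log₂(15/32) + (3/32)·log₂(3/32) + (5/32)·log₂(5/32)]
  = 0.5147 + 0.5124 + 0.3202 + 0.4184
  = 1.7657 bits

Right side:
Marginal P(A) (row sums):
  P(A=0) = 9/32 + 15/32 = 3/4
  P(A=1) = 3/32 + 5/32 = 1/4
H(A) = -[(3/4)·log₂(3/4) + (1/4)·log₂(1/4)]
  = 0.3113 + 0.5000
  = 0.8113 bits
H(B|A) = -Σ P(A,B)·log₂ P(B|A), where P(B|A) = P(A,B) / P(A)
  (A=0,B=0): P(B|A) = (9/32)/(3/4) = 3/8;  -(9/32)·log₂(3/8) = 0.3980
  (A=0,B=1): P(B|A) = (15/32)/(3/4) = 5/8;  -(15/32)·log₂(5/8) = 0.3178
  (A=1,B=0): P(B|A) = (3/32)/(1/4) = 3/8;  -(3/32)·log₂(3/8) = 0.1327
  (A=1,B=1): P(B|A) = (5/32)/(1/4) = 5/8;  -(5/32)·log₂(5/8) = 0.1059
H(B|A) = 0.3980 + 0.3178 + 0.1327 + 0.1059
  = 0.9544 bits
H(A) + H(B|A) = 0.8113 + 0.9544 = 1.7657 bits

Both sides equal 1.7657 bits, so the chain rule holds ✓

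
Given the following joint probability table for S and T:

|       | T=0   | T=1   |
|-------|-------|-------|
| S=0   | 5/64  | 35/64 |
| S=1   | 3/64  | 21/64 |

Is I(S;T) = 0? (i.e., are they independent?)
Marginal P(S) (row sums):
  P(S=0) = 5/64 + 35/64 = 5/8
  P(S=1) = 3/64 + 21/64 = 3/8
Marginal P(T) (column sums):
  P(T=0) = 5/64 + 3/64 = 1/8
  P(T=1) = 35/64 + 21/64 = 7/8

S and T are independent iff P(S=i,T=j) = P(S=i)·P(T=j) for every cell.
  P(S=0)·P(T=0) = 5/8 × 1/8 = 5/64 = P(S=0,T=0) ✓
  P(S=0)·P(T=1) = 5/8 × 7/8 = 35/64 = P(S=0,T=1) ✓
  P(S=1)·P(T=0) = 3/8 × 1/8 = 3/64 = P(S=1,T=0) ✓
  P(S=1)·P(T=1) = 3/8 × 7/8 = 21/64 = P(S=1,T=1) ✓

Yes, S and T are independent: every cell factors, so I(S;T) = 0 bits.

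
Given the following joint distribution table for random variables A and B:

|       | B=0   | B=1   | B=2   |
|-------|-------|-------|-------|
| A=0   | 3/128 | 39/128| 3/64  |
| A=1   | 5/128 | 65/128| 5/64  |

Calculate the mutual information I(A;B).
Marginal P(A) (row sums):
  P(A=0) = 3/128 + 39/128 + 3/64 = 3/8
  P(A=1) = 5/128 + 65/128 + 5/64 = 5/8
Marginal P(B) (column sums):
  P(B=0) = 3/128 + 5/128 = 1/16
  P(B=1) = 39/128 + 65/128 = 13/16
  P(B=2) = 3/64 + 5/64 = 1/8

H(A) = -[(3/8)·log₂(3/8) + (5/8)·log₂(5/8)]
  = 0.5306 + 0.4238
  = 0.9544 bits
H(B) = -[(1/16)·log₂(1/16) + (13/16)·log₂(13/16) + (1/8)·log₂(1/8)]
  = 0.2500 + 0.2434 + 0.3750
  = 0.8684 bits
H(A,B) = -[(3/128)·log₂(3/128) + (39/128)·log₂(39/128) + (3/64)·log₂(3/64) + (5/128)·log₂(5/128) + (65/128)·log₂(65/128) + (5/64)·log₂(5/64)]
  = 0.1269 + 0.5224 + 0.2070 + 0.1827 + 0.4965 + 0.2873
  = 1.8228 bits

I(A;B) = H(A) + H(B) - H(A,B)
  = 0.9544 + 0.8684 - 1.8228
  = 0.0000 bits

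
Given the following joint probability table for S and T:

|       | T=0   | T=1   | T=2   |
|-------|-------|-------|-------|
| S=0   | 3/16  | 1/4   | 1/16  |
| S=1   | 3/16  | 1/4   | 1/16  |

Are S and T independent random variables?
Marginal P(S) (row sums):
  P(S=0) = 3/16 + 1/4 + 1/16 = 1/2
  P(S=1) = 3/16 + 1/4 + 1/16 = 1/2
Marginal P(T) (column sums):
  P(T=0) = 3/16 + 3/16 = 3/8
  P(T=1) = 1/4 + 1/4 = 1/2
  P(T=2) = 1/16 + 1/16 = 1/8

S and T are independent iff P(S=i,T=j) = P(S=i)·P(T=j) for every cell.
  P(S=0)·P(T=0) = 1/2 × 3/8 = 3/16 = P(S=0,T=0) ✓
  P(S=0)·P(T=1) = 1/2 × 1/2 = 1/4 = P(S=0,T=1) ✓
  P(S=0)·P(T=2) = 1/2 × 1/8 = 1/16 = P(S=0,T=2) ✓
  P(S=1)·P(T=0) = 1/2 × 3/8 = 3/16 = P(S=1,T=0) ✓
  P(S=1)·P(T=1) = 1/2 × 1/2 = 1/4 = P(S=1,T=1) ✓
  P(S=1)·P(T=2) = 1/2 × 1/8 = 1/16 = P(S=1,T=2) ✓

Yes, S and T are independent: every cell factors, so I(S;T) = 0 bits.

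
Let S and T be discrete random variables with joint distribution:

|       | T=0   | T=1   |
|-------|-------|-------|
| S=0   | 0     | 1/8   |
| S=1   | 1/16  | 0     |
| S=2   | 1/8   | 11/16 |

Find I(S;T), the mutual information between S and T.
Marginal P(S) (row sums):
  P(S=0) = 0 + 1/8 = 1/8
  P(S=1) = 1/16 + 0 = 1/16
  P(S=2) = 1/8 + 11/16 = 13/16
Marginal P(T) (column sums):
  P(T=0) = 0 + 1/16 + 1/8 = 3/16
  P(T=1) = 1/8 + 0 + 11/16 = 13/16

H(S) = -[(1/8)·log₂(1/8) + (1/16)·log₂(1/16) + (13/16)·log₂(13/16)]
  = 0.3750 + 0.2500 + 0.2434
  = 0.8684 bits
H(T) = -[(3/16)·log₂(3/16) + (13/16)·log₂(13/16)]
  = 0.4528 + 0.2434
  = 0.6962 bits
H(S,T) = -[(1/8)·log₂(1/8) + (1/16)·log₂(1/16) + (1/8)·log₂(1/8) + (11/16)·log₂(11/16)]
  = 0.3750 + 0.2500 + 0.3750 + 0.3716
  = 1.3716 bits

I(S;T) = H(S) + H(T) - H(S,T)
  = 0.8684 + 0.6962 - 1.3716
  = 0.1930 bits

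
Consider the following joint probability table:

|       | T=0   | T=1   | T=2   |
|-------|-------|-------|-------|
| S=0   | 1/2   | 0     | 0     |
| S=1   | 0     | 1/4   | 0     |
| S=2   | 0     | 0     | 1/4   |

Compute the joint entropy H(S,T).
H(S,T) = -Σ P(S,T) log₂ P(S,T), summed over the non-zero cells:
H(S,T) = -[(1/2)·log₂(1/2) + (1/4)·log₂(1/4) + (1/4)·log₂(1/4)]
  = 0.5000 + 0.5000 + 0.5000
  = 1.5000 bits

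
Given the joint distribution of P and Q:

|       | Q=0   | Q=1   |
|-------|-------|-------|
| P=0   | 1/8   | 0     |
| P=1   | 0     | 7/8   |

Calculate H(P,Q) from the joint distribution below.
H(P,Q) = -Σ P(P,Q) log₂ P(P,Q), summed over the non-zero cells:
H(P,Q) = -[(1/8)·log₂(1/8) + (7/8)·log₂(7/8)]
  = 0.3750 + 0.1686
  = 0.5436 bits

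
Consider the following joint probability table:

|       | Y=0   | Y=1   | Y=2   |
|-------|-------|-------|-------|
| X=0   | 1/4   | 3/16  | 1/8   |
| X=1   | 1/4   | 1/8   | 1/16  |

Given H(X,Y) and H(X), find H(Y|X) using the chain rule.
From the chain rule: H(X,Y) = H(X) + H(Y|X)
Therefore: H(Y|X) = H(X,Y) - H(X)

H(X,Y) = -[(1/4)·log₂(1/4) + (3/16)·log₂(3/16) + (1/8)·log₂(1/8) + (1/4)·log₂(1/4) + (1/8)·log₂(1/8) + (1/16)·log₂(1/16)]
  = 0.5000 + 0.4528 + 0.3750 + 0.5000 + 0.3750 + 0.2500
  = 2.4528 bits
Marginal P(X) (row sums):
  P(X=0) = 1/4 + 3/16 + 1/8 = 9/16
  P(X=1) = 1/4 + 1/8 + 1/16 = 7/16
H(X) = -[(9/16)·log₂(9/16) + (7/16)·log₂(7/16)]
  = 0.4669 + 0.5218
  = 0.9887 bits

H(Y|X) = 2.4528 - 0.9887 = 1.4641 bits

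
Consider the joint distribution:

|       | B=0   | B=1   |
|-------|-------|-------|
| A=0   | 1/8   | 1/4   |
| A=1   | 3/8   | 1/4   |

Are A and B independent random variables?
Marginal P(A) (row sums):
  P(A=0) = 1/8 + 1/4 = 3/8
  P(A=1) = 3/8 + 1/4 = 5/8
Marginal P(B) (column sums):
  P(B=0) = 1/8 + 3/8 = 1/2
  P(B=1) = 1/4 + 1/4 = 1/2

A and B are independent iff P(A=i,B=j) = P(A=i)·P(B=j) for every cell.
  P(A=0)·P(B=0) = 3/8 × 1/2 = 3/16, but P(A=0,B=0) = 1/8 ✗

No, A and B are not independent. Quantitatively, I(A;B) > 0:

H(A) = -[(3/8)·log₂(3/8) + (5/8)·log₂(5/8)]
  = 0.5306 + 0.4238
  = 0.9544 bits
H(B) = -[(1/2)·log₂(1/2) + (1/2)·log₂(1/2)]
  = 0.5000 + 0.5000
  = 1.0000 bits
H(A,B) = -[(1/8)·log₂(1/8) + (1/4)·log₂(1/4) + (3/8)·log₂(3/8) + (1/4)·log₂(1/4)]
  = 0.3750 + 0.5000 + 0.5306 + 0.5000
  = 1.9056 bits
I(A;B) = H(A) + H(B) - H(A,B) = 0.9544 + 1.0000 - 1.9056 = 0.0488 bits > 0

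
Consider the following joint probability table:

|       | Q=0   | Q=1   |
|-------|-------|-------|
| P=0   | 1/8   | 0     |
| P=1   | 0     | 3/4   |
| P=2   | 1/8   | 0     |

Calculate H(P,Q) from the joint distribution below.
H(P,Q) = -Σ P(P,Q) log₂ P(P,Q), summed over the non-zero cells:
H(P,Q) = -[(1/8)·log₂(1/8) + (3/4)·log₂(3/4) + (1/8)·log₂(1/8)]
  = 0.3750 + 0.3113 + 0.3750
  = 1.0613 bits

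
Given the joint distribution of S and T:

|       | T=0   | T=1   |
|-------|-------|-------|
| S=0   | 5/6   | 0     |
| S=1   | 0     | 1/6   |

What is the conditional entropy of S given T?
Marginal P(T) (column sums):
  P(T=0) = 5/6 + 0 = 5/6
  P(T=1) = 0 + 1/6 = 1/6

H(S|T) = -Σ P(S,T)·log₂ P(S|T), where P(S|T) = P(S,T) / P(T)
  (cells with P(S,T) = 0 contribute 0)
  (S=0,T=0): P(S|T) = (5/6)/(5/6) = 1;  -(5/6)·log₂(1) = 0.0000
  (S=1,T=1): P(S|T) = (1/6)/(1/6) = 1;  -(1/6)·log₂(1) = 0.0000
H(S|T) = 0.0000 + 0.0000
  = 0.0000 bits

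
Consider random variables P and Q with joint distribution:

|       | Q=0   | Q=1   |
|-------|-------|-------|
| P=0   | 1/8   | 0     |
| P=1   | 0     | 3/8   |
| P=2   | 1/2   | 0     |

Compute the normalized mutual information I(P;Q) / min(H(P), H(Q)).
Marginal P(P) (row sums):
  P(P=0) = 1/8 + 0 = 1/8
  P(P=1) = 0 + 3/8 = 3/8
  P(P=2) = 1/2 + 0 = 1/2
Marginal P(Q) (column sums):
  P(Q=0) = 1/8 + 0 + 1/2 = 5/8
  P(Q=1) = 0 + 3/8 + 0 = 3/8

H(P) = -[(1/8)·log₂(1/8) + (3/8)·log₂(3/8) + (1/2)·log₂(1/2)]
  = 0.3750 + 0.5306 + 0.5000
  = 1.4056 bits
H(Q) = -[(5/8)·log₂(5/8) + (3/8)·log₂(3/8)]
  = 0.4238 + 0.5306
  = 0.9544 bits
H(P,Q) = -[(1/8)·log₂(1/8) + (3/8)·log₂(3/8) + (1/2)·log₂(1/2)]
  = 0.3750 + 0.5306 + 0.5000
  = 1.4056 bits

I(P;Q) = H(P) + H(Q) - H(P,Q)
  = 1.4056 + 0.9544 - 1.4056
  = 0.9544 bits

min(H(P), H(Q)) = min(1.4056, 0.9544) = 0.9544 bits
Normalized MI = 0.9544 / 0.9544 = 1.0000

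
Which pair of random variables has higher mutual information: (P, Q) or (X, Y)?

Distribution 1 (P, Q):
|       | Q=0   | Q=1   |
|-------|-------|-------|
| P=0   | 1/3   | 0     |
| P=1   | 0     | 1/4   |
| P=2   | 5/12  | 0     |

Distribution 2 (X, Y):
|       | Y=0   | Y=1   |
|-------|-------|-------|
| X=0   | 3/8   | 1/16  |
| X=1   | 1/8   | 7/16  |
Distribution 1 (P, Q):
Marginal P(P) (row sums):
  P(P=0) = 1/3 + 0 = 1/3
  P(P=1) = 0 + 1/4 = 1/4
  P(P=2) = 5/12 + 0 = 5/12
Marginal P(Q) (column sums):
  P(Q=0) = 1/3 + 0 + 5/12 = 3/4
  P(Q=1) = 0 + 1/4 + 0 = 1/4

H(P) = -[(1/3)·log₂(1/3) + (1/4)·log₂(1/4) + (5/12)·log₂(5/12)]
  = 0.5283 + 0.5000 + 0.5263
  = 1.5546 bits
H(Q) = -[(3/4)·log₂(3/4) + (1/4)·log₂(1/4)]
  = 0.3113 + 0.5000
  = 0.8113 bits
H(P,Q) = -[(1/3)·log₂(1/3) + (1/4)·log₂(1/4) + (5/12)·log₂(5/12)]
  = 0.5283 + 0.5000 + 0.5263
  = 1.5546 bits

I(P;Q) = H(P) + H(Q) - H(P,Q)
  = 1.5546 + 0.8113 - 1.5546
  = 0.8113 bits

Distribution 2 (X, Y):
Marginal P(X) (row sums):
  P(X=0) = 3/8 + 1/16 = 7/16
  P(X=1) = 1/8 + 7/16 = 9/16
Marginal P(Y) (column sums):
  P(Y=0) = 3/8 + 1/8 = 1/2
  P(Y=1) = 1/16 + 7/16 = 1/2

H(X) = -[(7/16)·log₂(7/16) + (9/16)·log₂(9/16)]
  = 0.5218 + 0.4669
  = 0.9887 bits
H(Y) = -[(1/2)·log₂(1/2) + (1/2)·log₂(1/2)]
  = 0.5000 + 0.5000
  = 1.0000 bits
H(X,Y) = -[(3/8)·log₂(3/8) + (1/16)·log₂(1/16) + (1/8)·log₂(1/8) + (7/16)·log₂(7/16)]
  = 0.5306 + 0.2500 + 0.3750 + 0.5218
  = 1.6774 bits

I(X;Y) = H(X) + H(Y) - H(X,Y)
  = 0.9887 + 1.0000 - 1.6774
  = 0.3113 bits

I(P;Q) = 0.8113 bits > I(X;Y) = 0.3113 bits, so (P, Q) has the higher mutual information (stronger dependence).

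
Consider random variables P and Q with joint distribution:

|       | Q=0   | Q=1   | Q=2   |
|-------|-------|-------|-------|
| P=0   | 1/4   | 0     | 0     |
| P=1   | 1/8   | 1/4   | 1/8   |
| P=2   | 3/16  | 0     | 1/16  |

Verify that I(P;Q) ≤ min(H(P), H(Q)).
Marginal P(P) (row sums):
  P(P=0) = 1/4 + 0 + 0 = 1/4
  P(P=1) = 1/8 + 1/4 + 1/8 = 1/2
  P(P=2) = 3/16 + 0 + 1/16 = 1/4
Marginal P(Q) (column sums):
  P(Q=0) = 1/4 + 1/8 + 3/16 = 9/16
  P(Q=1) = 0 + 1/4 + 0 = 1/4
  P(Q=2) = 0 + 1/8 + 1/16 = 3/16

H(P) = -[(1/4)·log₂(1/4) + (1/2)·log₂(1/2) + (1/4)·log₂(1/4)]
  = 0.5000 + 0.5000 + 0.5000
  = 1.5000 bits
H(Q) = -[(9/16)·log₂(9/16) + (1/4)·log₂(1/4) + (3/16)·log₂(3/16)]
  = 0.4669 + 0.5000 + 0.4528
  = 1.4197 bits
H(P,Q) = -[(1/4)·log₂(1/4) + (1/8)·log₂(1/8) + (1/4)·log₂(1/4) + (1/8)·log₂(1/8) + (3/16)·log₂(3/16) + (1/16)·log₂(1/16)]
  = 0.5000 + 0.3750 + 0.5000 + 0.3750 + 0.4528 + 0.2500
  = 2.4528 bits

I(P;Q) = H(P) + H(Q) - H(P,Q)
  = 1.5000 + 1.4197 - 2.4528
  = 0.4669 bits

min(H(P), H(Q)) = min(1.5000, 1.4197) = 1.4197 bits
Since 0.4669 ≤ 1.4197, the bound is satisfied ✓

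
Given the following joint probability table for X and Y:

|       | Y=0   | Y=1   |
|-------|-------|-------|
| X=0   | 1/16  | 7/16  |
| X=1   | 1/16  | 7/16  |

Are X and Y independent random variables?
Marginal P(X) (row sums):
  P(X=0) = 1/16 + 7/16 = 1/2
  P(X=1) = 1/16 + 7/16 = 1/2
Marginal P(Y) (column sums):
  P(Y=0) = 1/16 + 1/16 = 1/8
  P(Y=1) = 7/16 + 7/16 = 7/8

X and Y are independent iff P(X=i,Y=j) = P(X=i)·P(Y=j) for every cell.
  P(X=0)·P(Y=0) = 1/2 × 1/8 = 1/16 = P(X=0,Y=0) ✓
  P(X=0)·P(Y=1) = 1/2 × 7/8 = 7/16 = P(X=0,Y=1) ✓
  P(X=1)·P(Y=0) = 1/2 × 1/8 = 1/16 = P(X=1,Y=0) ✓
  P(X=1)·P(Y=1) = 1/2 × 7/8 = 7/16 = P(X=1,Y=1) ✓

Yes, X and Y are independent: every cell factors, so I(X;Y) = 0 bits.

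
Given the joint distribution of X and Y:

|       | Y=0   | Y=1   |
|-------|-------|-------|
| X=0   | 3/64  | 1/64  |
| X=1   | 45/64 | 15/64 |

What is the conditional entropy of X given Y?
Marginal P(Y) (column sums):
  P(Y=0) = 3/64 + 45/64 = 3/4
  P(Y=1) = 1/64 + 15/64 = 1/4

H(X|Y) = -Σ P(X,Y)·log₂ P(X|Y), where P(X|Y) = P(X,Y) / P(Y)
  (X=0,Y=0): P(X|Y) = (3/64)/(3/4) = 1/16;  -(3/64)·log₂(1/16) = 0.1875
  (X=0,Y=1): P(X|Y) = (1/64)/(1/4) = 1/16;  -(1/64)·log₂(1/16) = 0.0625
  (X=1,Y=0): P(X|Y) = (45/64)/(3/4) = 15/16;  -(45/64)·log₂(15/16) = 0.0655
  (X=1,Y=1): P(X|Y) = (15/64)/(1/4) = 15/16;  -(15/64)·log₂(15/16) = 0.0218
H(X|Y) = 0.1875 + 0.0625 + 0.0655 + 0.0218
  = 0.3373 bits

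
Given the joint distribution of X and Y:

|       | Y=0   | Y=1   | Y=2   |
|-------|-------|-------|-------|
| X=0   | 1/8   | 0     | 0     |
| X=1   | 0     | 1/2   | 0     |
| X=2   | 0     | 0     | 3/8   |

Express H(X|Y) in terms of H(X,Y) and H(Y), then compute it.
H(X|Y) = H(X,Y) - H(Y)

Marginal P(Y) (column sums):
  P(Y=0) = 1/8 + 0 + 0 = 1/8
  P(Y=1) = 0 + 1/2 + 0 = 1/2
  P(Y=2) = 0 + 0 + 3/8 = 3/8

H(X,Y) = -[(1/8)·log₂(1/8) + (1/2)·log₂(1/2) + (3/8)·log₂(3/8)]
  = 0.3750 + 0.5000 + 0.5306
  = 1.4056 bits
H(Y) = -[(1/8)·log₂(1/8) + (1/2)·log₂(1/2) + (3/8)·log₂(3/8)]
  = 0.3750 + 0.5000 + 0.5306
  = 1.4056 bits

H(X|Y) = 1.4056 - 1.4056 = 0.0000 bits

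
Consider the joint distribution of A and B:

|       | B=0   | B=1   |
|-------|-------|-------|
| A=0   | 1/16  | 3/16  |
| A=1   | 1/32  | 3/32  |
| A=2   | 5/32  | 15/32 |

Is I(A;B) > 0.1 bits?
Marginal P(A) (row sums):
  P(A=0) = 1/16 + 3/16 = 1/4
  P(A=1) = 1/32 + 3/32 = 1/8
  P(A=2) = 5/32 + 15/32 = 5/8
Marginal P(B) (column sums):
  P(B=0) = 1/16 + 1/32 + 5/32 = 1/4
  P(B=1) = 3/16 + 3/32 + 15/32 = 3/4

H(A) = -[(1/4)·log₂(1/4) + (1/8)·log₂(1/8) + (5/8)·log₂(5/8)]
  = 0.5000 + 0.3750 + 0.4238
  = 1.2988 bits
H(B) = -[(1/4)·log₂(1/4) + (3/4)·log₂(3/4)]
  = 0.5000 + 0.3113
  = 0.8113 bits
H(A,B) = -[(1/16)·log₂(1/16) + (3/16)·log₂(3/16) + (1/32)·log₂(1/32) + (3/32)·log₂(3/32) + (5/32)·log₂(5/32) + (15/32)·log₂(15/32)]
  = 0.2500 + 0.4528 + 0.1563 + 0.3202 + 0.4184 + 0.5124
  = 2.1101 bits

I(A;B) = H(A) + H(B) - H(A,B)
  = 1.2988 + 0.8113 - 2.1101
  = 0.0000 bits

No. I(A;B) = 0.0000 bits, which is ≤ 0.1 bits.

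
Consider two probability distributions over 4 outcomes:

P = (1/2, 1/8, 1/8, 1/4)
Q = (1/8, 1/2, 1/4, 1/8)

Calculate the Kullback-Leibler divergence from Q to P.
D(P||Q) = Σ P(i) log₂(P(i)/Q(i))
  i=0: (1/2) × log₂((1/2)/(1/8)) = (1/2) × log₂(4) = 1.0000
  i=1: (1/8) × log₂((1/8)/(1/2)) = (1/8) × log₂(1/4) = -0.2500
  i=2: (1/8) × log₂((1/8)/(1/4)) = (1/8) × log₂(1/2) = -0.1250
  i=3: (1/4) × log₂((1/4)/(1/8)) = (1/4) × log₂(2) = 0.2500
D(P||Q) = 1.0000 - 0.2500 - 0.1250 + 0.2500
  = 0.8750 bits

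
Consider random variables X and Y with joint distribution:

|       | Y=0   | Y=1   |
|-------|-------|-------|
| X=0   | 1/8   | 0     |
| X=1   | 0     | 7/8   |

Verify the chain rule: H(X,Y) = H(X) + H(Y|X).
Left side:
H(X,Y) = -[(1/8)·log₂(1/8) + (7/8)·log₂(7/8)]
  = 0.3750 + 0.1686
  = 0.5436 bits

Right side:
Marginal P(X) (row sums):
  P(X=0) = 1/8 + 0 = 1/8
  P(X=1) = 0 + 7/8 = 7/8
H(X) = -[(1/8)·log₂(1/8) + (7/8)·log₂(7/8)]
  = 0.3750 + 0.1686
  = 0.5436 bits
H(Y|X) = -Σ P(X,Y)·log₂ P(Y|X), where P(Y|X) = P(X,Y) / P(X)
  (cells with P(X,Y) = 0 contribute 0)
  (X=0,Y=0): P(Y|X) = (1/8)/(1/8) = 1;  -(1/8)·log₂(1) = 0.0000
  (X=1,Y=1): P(Y|X) = (7/8)/(7/8) = 1;  -(7/8)·log₂(1) = 0.0000
H(Y|X) = 0.0000 + 0.0000
  = 0.0000 bits
H(X) + H(Y|X) = 0.5436 + 0.0000 = 0.5436 bits

Both sides equal 0.5436 bits, so the chain rule holds ✓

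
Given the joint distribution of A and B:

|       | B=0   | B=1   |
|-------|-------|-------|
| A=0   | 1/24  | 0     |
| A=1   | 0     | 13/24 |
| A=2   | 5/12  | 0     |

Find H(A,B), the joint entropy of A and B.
H(A,B) = -Σ P(A,B) log₂ P(A,B), summed over the non-zero cells:
H(A,B) = -[(1/24)·log₂(1/24) + (13/24)·log₂(13/24) + (5/12)·log₂(5/12)]
  = 0.1910 + 0.4791 + 0.5263
  = 1.1964 bits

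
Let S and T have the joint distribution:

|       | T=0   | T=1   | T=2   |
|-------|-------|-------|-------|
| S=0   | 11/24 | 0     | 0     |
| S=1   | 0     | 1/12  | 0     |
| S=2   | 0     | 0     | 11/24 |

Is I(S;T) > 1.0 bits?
Marginal P(S) (row sums):
  P(S=0) = 11/24 + 0 + 0 = 11/24
  P(S=1) = 0 + 1/12 + 0 = 1/12
  P(S=2) = 0 + 0 + 11/24 = 11/24
Marginal P(T) (column sums):
  P(T=0) = 11/24 + 0 + 0 = 11/24
  P(T=1) = 0 + 1/12 + 0 = 1/12
  P(T=2) = 0 + 0 + 11/24 = 11/24

H(S) = -[(11/24)·log₂(11/24) + (1/12)·log₂(1/12) + (11/24)·log₂(11/24)]
  = 0.5159 + 0.2987 + 0.5159
  = 1.3305 bits
H(T) = -[(11/24)·log₂(11/24) + (1/12)·log₂(1/12) + (11/24)·log₂(11/24)]
  = 0.5159 + 0.2987 + 0.5159
  = 1.3305 bits
H(S,T) = -[(11/24)·log₂(11/24) + (1/12)·log₂(1/12) + (11/24)·log₂(11/24)]
  = 0.5159 + 0.2987 + 0.5159
  = 1.3305 bits

I(S;T) = H(S) + H(T) - H(S,T)
  = 1.3305 + 1.3305 - 1.3305
  = 1.3305 bits

Yes. I(S;T) = 1.3305 bits, which is > 1.0 bits.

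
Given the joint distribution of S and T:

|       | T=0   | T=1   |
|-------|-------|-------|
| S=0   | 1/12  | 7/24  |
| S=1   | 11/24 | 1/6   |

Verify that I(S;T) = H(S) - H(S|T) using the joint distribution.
Left side, from I(S;T) = H(S) + H(T) - H(S,T):
Marginal P(S) (row sums):
  P(S=0) = 1/12 + 7/24 = 3/8
  P(S=1) = 11/24 + 1/6 = 5/8
Marginal P(T) (column sums):
  P(T=0) = 1/12 + 11/24 = 13/24
  P(T=1) = 7/24 + 1/6 = 11/24

H(S) = -[(3/8)·log₂(3/8) + (5/8)·log₂(5/8)]
  = 0.5306 + 0.4238
  = 0.9544 bits
H(T) = -[(13/24)·log₂(13/24) + (11/24)·log₂(11/24)]
  = 0.4791 + 0.5159
  = 0.9950 bits
H(S,T) = -[(1/12)·log₂(1/12) + (7/24)·log₂(7/24) + (11/24)·log₂(11/24) + (1/6)·log₂(1/6)]
  = 0.2987 + 0.5185 + 0.5159 + 0.4308
  = 1.7639 bits

I(S;T) = H(S) + H(T) - H(S,T)
  = 0.9544 + 0.9950 - 1.7639
  = 0.1855 bits

Right side, with H(S|T) computed directly from the conditional probabilities:
H(S|T) = -Σ P(S,T)·log₂ P(S|T), where P(S|T) = P(S,T) / P(T)
  (S=0,T=0): P(S|T) = (1/12)/(13/24) = 2/13;  -(1/12)·log₂(2/13) = 0.2250
  (S=0,T=1): P(S|T) = (7/24)/(11/24) = 7/11;  -(7/24)·log₂(7/11) = 0.1902
  (S=1,T=0): P(S|T) = (11/24)/(13/24) = 11/13;  -(11/24)·log₂(11/13) = 0.1105
  (S=1,T=1): P(S|T) = (1/6)/(11/24) = 4/11;  -(1/6)·log₂(4/11) = 0.2432
H(S|T) = 0.2250 + 0.1902 + 0.1105 + 0.2432
  = 0.7689 bits
H(S) - H(S|T) = 0.9544 - 0.7689 = 0.1855 bits

Both sides equal 0.1855 bits, so I(S;T) = H(S) - H(S|T) ✓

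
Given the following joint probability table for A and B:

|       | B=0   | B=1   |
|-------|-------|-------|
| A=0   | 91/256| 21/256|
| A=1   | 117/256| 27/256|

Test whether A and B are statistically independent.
Marginal P(A) (row sums):
  P(A=0) = 91/256 + 21/256 = 7/16
  P(A=1) = 117/256 + 27/256 = 9/16
Marginal P(B) (column sums):
  P(B=0) = 91/256 + 117/256 = 13/16
  P(B=1) = 21/256 + 27/256 = 3/16

A and B are independent iff P(A=i,B=j) = P(A=i)·P(B=j) for every cell.
  P(A=0)·P(B=0) = 7/16 × 13/16 = 91/256 = P(A=0,B=0) ✓
  P(A=0)·P(B=1) = 7/16 × 3/16 = 21/256 = P(A=0,B=1) ✓
  P(A=1)·P(B=0) = 9/16 × 13/16 = 117/256 = P(A=1,B=0) ✓
  P(A=1)·P(B=1) = 9/16 × 3/16 = 27/256 = P(A=1,B=1) ✓

Yes, A and B are independent: every cell factors, so I(A;B) = 0 bits.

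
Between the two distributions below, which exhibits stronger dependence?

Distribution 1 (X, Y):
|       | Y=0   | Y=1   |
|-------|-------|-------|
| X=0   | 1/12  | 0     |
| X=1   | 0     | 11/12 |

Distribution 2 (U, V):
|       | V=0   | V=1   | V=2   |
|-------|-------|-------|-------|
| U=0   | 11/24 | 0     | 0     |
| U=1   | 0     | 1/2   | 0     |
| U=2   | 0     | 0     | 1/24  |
Distribution 1 (X, Y):
Marginal P(X) (row sums):
  P(X=0) = 1/12 + 0 = 1/12
  P(X=1) = 0 + 11/12 = 11/12
Marginal P(Y) (column sums):
  P(Y=0) = 1/12 + 0 = 1/12
  P(Y=1) = 0 + 11/12 = 11/12

H(X) = -[(1/12)·log₂(1/12) + (11/12)·log₂(11/12)]
  = 0.2987 + 0.1151
  = 0.4138 bits
H(Y) = -[(1/12)·log₂(1/12) + (11/12)·log₂(11/12)]
  = 0.2987 + 0.1151
  = 0.4138 bits
H(X,Y) = -[(1/12)·log₂(1/12) + (11/12)·log₂(11/12)]
  = 0.2987 + 0.1151
  = 0.4138 bits

I(X;Y) = H(X) + H(Y) - H(X,Y)
  = 0.4138 + 0.4138 - 0.4138
  = 0.4138 bits

Distribution 2 (U, V):
Marginal P(U) (row sums):
  P(U=0) = 11/24 + 0 + 0 = 11/24
  P(U=1) = 0 + 1/2 + 0 = 1/2
  P(U=2) = 0 + 0 + 1/24 = 1/24
Marginal P(V) (column sums):
  P(V=0) = 11/24 + 0 + 0 = 11/24
  P(V=1) = 0 + 1/2 + 0 = 1/2
  P(V=2) = 0 + 0 + 1/24 = 1/24

H(U) = -[(11/24)·log₂(11/24) + (1/2)·log₂(1/2) + (1/24)·log₂(1/24)]
  = 0.5159 + 0.5000 + 0.1910
  = 1.2069 bits
H(V) = -[(11/24)·log₂(11/24) + (1/2)·log₂(1/2) + (1/24)·log₂(1/24)]
  = 0.5159 + 0.5000 + 0.1910
  = 1.2069 bits
H(U,V) = -[(11/24)·log₂(11/24) + (1/2)·log₂(1/2) + (1/24)·log₂(1/24)]
  = 0.5159 + 0.5000 + 0.1910
  = 1.2069 bits

I(U;V) = H(U) + H(V) - H(U,V)
  = 1.2069 + 1.2069 - 1.2069
  = 1.2069 bits

I(U;V) = 1.2069 bits > I(X;Y) = 0.4138 bits, so (U, V) has the higher mutual information (stronger dependence).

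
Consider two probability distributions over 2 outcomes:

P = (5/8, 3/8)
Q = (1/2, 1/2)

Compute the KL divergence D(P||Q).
D(P||Q) = Σ P(i) log₂(P(i)/Q(i))
  i=0: (5/8) × log₂((5/8)/(1/2)) = (5/8) × log₂(5/4) = 0.2012
  i=1: (3/8) × log₂((3/8)/(1/2)) = (3/8) × log₂(3/4) = -0.1556
D(P||Q) = 0.2012 - 0.1556
  = 0.0456 bits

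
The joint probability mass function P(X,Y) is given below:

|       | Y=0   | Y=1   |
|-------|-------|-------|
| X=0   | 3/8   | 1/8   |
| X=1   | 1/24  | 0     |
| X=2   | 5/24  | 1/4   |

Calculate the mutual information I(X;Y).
Marginal P(X) (row sums):
  P(X=0) = 3/8 + 1/8 = 1/2
  P(X=1) = 1/24 + 0 = 1/24
  P(X=2) = 5/24 + 1/4 = 11/24
Marginal P(Y) (column sums):
  P(Y=0) = 3/8 + 1/24 + 5/24 = 5/8
  P(Y=1) = 1/8 + 0 + 1/4 = 3/8

H(X) = -[(1/2)·log₂(1/2) + (1/24)·log₂(1/24) + (11/24)·log₂(11/24)]
  = 0.5000 + 0.1910 + 0.5159
  = 1.2069 bits
H(Y) = -[(5/8)·log₂(5/8) + (3/8)·log₂(3/8)]
  = 0.4238 + 0.5306
  = 0.9544 bits
H(X,Y) = -[(3/8)·log₂(3/8) + (1/8)·log₂(1/8) + (1/24)·log₂(1/24) + (5/24)·log₂(5/24) + (1/4)·log₂(1/4)]
  = 0.5306 + 0.3750 + 0.1910 + 0.4715 + 0.5000
  = 2.0681 bits

I(X;Y) = H(X) + H(Y) - H(X,Y)
  = 1.2069 + 0.9544 - 2.0681
  = 0.0932 bits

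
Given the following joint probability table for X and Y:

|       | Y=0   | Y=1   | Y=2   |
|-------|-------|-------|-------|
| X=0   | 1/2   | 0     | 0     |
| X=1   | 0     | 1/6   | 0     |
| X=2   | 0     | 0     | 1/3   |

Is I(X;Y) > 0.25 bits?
Marginal P(X) (row sums):
  P(X=0) = 1/2 + 0 + 0 = 1/2
  P(X=1) = 0 + 1/6 + 0 = 1/6
  P(X=2) = 0 + 0 + 1/3 = 1/3
Marginal P(Y) (column sums):
  P(Y=0) = 1/2 + 0 + 0 = 1/2
  P(Y=1) = 0 + 1/6 + 0 = 1/6
  P(Y=2) = 0 + 0 + 1/3 = 1/3

H(X) = -[(1/2)·log₂(1/2) + (1/6)·log₂(1/6) + (1/3)·log₂(1/3)]
  = 0.5000 + 0.4308 + 0.5283
  = 1.4591 bits
H(Y) = -[(1/2)·log₂(1/2) + (1/6)·log₂(1/6) + (1/3)·log₂(1/3)]
  = 0.5000 + 0.4308 + 0.5283
  = 1.4591 bits
H(X,Y) = -[(1/2)·log₂(1/2) + (1/6)·log₂(1/6) + (1/3)·log₂(1/3)]
  = 0.5000 + 0.4308 + 0.5283
  = 1.4591 bits

I(X;Y) = H(X) + H(Y) - H(X,Y)
  = 1.4591 + 1.4591 - 1.4591
  = 1.4591 bits

Yes. I(X;Y) = 1.4591 bits, which is > 0.25 bits.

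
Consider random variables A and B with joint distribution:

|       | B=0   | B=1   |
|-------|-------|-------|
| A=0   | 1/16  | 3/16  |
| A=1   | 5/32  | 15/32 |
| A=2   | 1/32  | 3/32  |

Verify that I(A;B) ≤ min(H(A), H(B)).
Marginal P(A) (row sums):
  P(A=0) = 1/16 + 3/16 = 1/4
  P(A=1) = 5/32 + 15/32 = 5/8
  P(A=2) = 1/32 + 3/32 = 1/8
Marginal P(B) (column sums):
  P(B=0) = 1/16 + 5/32 + 1/32 = 1/4
  P(B=1) = 3/16 + 15/32 + 3/32 = 3/4

H(A) = -[(1/4)·log₂(1/4) + (5/8)·log₂(5/8) + (1/8)·log₂(1/8)]
  = 0.5000 + 0.4238 + 0.3750
  = 1.2988 bits
H(B) = -[(1/4)·log₂(1/4) + (3/4)·log₂(3/4)]
  = 0.5000 + 0.3113
  = 0.8113 bits
H(A,B) = -[(1/16)·log₂(1/16) + (3/16)·log₂(3/16) + (5/32)·log₂(5/32) + (15/32)·log₂(15/32) + (1/32)·log₂(1/32) + (3/32)·log₂(3/32)]
  = 0.2500 + 0.4528 + 0.4184 + 0.5124 + 0.1563 + 0.3202
  = 2.1101 bits

I(A;B) = H(A) + H(B) - H(A,B)
  = 1.2988 + 0.8113 - 2.1101
  = 0.0000 bits

min(H(A), H(B)) = min(1.2988, 0.8113) = 0.8113 bits
Since 0.0000 ≤ 0.8113, the bound is satisfied ✓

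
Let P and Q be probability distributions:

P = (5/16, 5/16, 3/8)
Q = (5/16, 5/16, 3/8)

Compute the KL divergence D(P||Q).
D(P||Q) = Σ P(i) log₂(P(i)/Q(i))
  i=0: (5/16) × log₂((5/16)/(5/16)) = (5/16) × log₂(1) = 0.0000
  i=1: (5/16) × log₂((5/16)/(5/16)) = (5/16) × log₂(1) = 0.0000
  i=2: (3/8) × log₂((3/8)/(3/8)) = (3/8) × log₂(1) = 0.0000
D(P||Q) = 0.0000 + 0.0000 + 0.0000
  = 0.0000 bits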